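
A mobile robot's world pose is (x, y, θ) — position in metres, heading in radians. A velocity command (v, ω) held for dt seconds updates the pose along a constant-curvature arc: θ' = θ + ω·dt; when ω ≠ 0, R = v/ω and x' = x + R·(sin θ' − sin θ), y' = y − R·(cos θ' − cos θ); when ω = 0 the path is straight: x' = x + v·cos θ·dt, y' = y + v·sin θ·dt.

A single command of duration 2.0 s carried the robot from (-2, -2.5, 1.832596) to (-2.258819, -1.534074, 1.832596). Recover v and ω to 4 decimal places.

Δθ = 1.832596 − 1.832596 = 0.000000
ω = Δθ/dt = 0.000000/2.0 = 0.0000
ω = 0 → v = (Δx·cos θ + Δy·sin θ)/dt = 0.5000

v = 0.5000, ω = 0.0000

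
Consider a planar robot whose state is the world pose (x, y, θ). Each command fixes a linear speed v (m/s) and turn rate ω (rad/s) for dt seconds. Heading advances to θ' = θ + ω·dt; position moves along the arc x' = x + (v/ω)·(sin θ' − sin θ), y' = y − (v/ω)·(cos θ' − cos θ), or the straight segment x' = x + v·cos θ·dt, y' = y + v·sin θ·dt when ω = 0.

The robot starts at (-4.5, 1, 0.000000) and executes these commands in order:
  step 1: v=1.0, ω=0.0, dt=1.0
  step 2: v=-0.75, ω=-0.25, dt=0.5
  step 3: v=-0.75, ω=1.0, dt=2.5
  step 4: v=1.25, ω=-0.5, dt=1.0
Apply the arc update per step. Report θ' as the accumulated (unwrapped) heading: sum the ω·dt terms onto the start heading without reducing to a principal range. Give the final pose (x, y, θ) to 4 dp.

(-5.1388, 0.7909, 1.8750)

step 1: θ'=0.0000 (straight) → pose (-3.5000, 1.0000, 0.0000)
step 2: θ'=-0.1250 (R=3.0000) → pose (-3.8740, 1.0234, -0.1250)
step 3: θ'=2.3750 (R=-0.7500) → pose (-4.4878, -0.2610, 2.3750)
step 4: θ'=1.8750 (R=-2.5000) → pose (-5.1388, 0.7909, 1.8750)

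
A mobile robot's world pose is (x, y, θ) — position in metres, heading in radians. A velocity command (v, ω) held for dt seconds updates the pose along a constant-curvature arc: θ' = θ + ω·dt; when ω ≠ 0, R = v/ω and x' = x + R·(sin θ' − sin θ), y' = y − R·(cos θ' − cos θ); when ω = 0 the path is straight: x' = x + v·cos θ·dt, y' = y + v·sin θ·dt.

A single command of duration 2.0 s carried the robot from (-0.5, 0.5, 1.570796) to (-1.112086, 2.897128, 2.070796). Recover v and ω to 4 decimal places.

Δθ = 2.070796 − 1.570796 = 0.500000
ω = Δθ/dt = 0.500000/2.0 = 0.2500
R = −Δy/(cos θ' − cos θ) = 5.0000
v = R·ω = 5.0000·0.2500 = 1.2500

v = 1.2500, ω = 0.2500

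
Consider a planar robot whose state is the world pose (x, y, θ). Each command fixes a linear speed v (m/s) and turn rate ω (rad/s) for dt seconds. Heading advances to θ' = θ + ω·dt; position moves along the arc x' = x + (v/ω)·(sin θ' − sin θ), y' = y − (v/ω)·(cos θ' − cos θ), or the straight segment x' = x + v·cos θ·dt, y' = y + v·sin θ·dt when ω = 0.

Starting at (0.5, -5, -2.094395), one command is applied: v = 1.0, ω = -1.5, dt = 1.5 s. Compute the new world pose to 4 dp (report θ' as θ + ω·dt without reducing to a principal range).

(-0.6994, -4.9065, -4.3444)

θ' = -2.0944 + -1.5·1.5 = -4.3444
R = v/ω = 1.0/-1.5 = -0.6667
x' = 0.5 + -0.6667·(sin -4.3444 − sin -2.0944) = -0.6994
y' = -5 − -0.6667·(cos -4.3444 − cos -2.0944) = -4.9065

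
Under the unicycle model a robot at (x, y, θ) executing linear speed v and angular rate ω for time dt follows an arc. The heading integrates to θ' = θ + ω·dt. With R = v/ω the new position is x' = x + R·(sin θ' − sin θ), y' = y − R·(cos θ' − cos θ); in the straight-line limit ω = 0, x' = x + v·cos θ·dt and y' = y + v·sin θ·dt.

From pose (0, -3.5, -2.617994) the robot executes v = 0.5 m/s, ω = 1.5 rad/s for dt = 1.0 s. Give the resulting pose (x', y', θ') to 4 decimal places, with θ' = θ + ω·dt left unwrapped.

θ' = -2.6180 + 1.5·1.0 = -1.1180
R = v/ω = 0.5/1.5 = 0.3333
x' = 0 + 0.3333·(sin -1.1180 − sin -2.6180) = -0.1331
y' = -3.5 − 0.3333·(cos -1.1180 − cos -2.6180) = -3.9345

(-0.1331, -3.9345, -1.1180)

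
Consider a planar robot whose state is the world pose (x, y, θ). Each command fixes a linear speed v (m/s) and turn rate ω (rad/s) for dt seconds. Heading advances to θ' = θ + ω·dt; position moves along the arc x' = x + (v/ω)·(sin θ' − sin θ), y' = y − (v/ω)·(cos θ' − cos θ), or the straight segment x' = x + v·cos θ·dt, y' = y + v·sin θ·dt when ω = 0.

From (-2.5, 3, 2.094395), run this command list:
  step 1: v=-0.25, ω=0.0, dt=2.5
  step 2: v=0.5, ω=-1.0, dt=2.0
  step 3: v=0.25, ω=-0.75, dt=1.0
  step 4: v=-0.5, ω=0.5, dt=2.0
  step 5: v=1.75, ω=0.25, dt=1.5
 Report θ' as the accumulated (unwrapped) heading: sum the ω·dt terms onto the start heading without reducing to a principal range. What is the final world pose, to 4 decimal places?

step 1: θ'=2.0944 (straight) → pose (-2.1875, 2.4587, 2.0944)
step 2: θ'=0.0944 (R=-0.5000) → pose (-1.8016, 3.2065, 0.0944)
step 3: θ'=-0.6556 (R=-0.3333) → pose (-1.5670, 3.1389, -0.6556)
step 4: θ'=0.3444 (R=-1.0000) → pose (-2.5142, 3.2875, 0.3444)
step 5: θ'=0.7194 (R=7.0000) → pose (-0.2651, 4.6110, 0.7194)

(-0.2651, 4.6110, 0.7194)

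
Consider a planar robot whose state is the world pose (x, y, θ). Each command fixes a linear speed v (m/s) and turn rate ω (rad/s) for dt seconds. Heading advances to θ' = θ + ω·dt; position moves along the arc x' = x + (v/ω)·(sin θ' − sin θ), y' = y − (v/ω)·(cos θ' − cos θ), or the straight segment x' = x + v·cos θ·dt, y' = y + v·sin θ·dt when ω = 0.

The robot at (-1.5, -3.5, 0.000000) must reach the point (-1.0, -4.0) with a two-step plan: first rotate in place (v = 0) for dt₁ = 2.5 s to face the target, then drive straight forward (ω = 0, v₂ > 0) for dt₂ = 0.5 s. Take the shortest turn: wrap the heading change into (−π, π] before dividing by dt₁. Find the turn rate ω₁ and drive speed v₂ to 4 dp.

heading to target = atan2(-4−-3.5, -1−-1.5) = -0.7854
Δθ = wrap(-0.7854 − 0.0000) = -0.7854; ω₁ = Δθ/dt₁ = -0.3142
distance = √((-1−-1.5)² + (-4−-3.5)²) = 0.7071; v₂ = distance/dt₂ = 1.4142

ω₁ = -0.3142, v₂ = 1.4142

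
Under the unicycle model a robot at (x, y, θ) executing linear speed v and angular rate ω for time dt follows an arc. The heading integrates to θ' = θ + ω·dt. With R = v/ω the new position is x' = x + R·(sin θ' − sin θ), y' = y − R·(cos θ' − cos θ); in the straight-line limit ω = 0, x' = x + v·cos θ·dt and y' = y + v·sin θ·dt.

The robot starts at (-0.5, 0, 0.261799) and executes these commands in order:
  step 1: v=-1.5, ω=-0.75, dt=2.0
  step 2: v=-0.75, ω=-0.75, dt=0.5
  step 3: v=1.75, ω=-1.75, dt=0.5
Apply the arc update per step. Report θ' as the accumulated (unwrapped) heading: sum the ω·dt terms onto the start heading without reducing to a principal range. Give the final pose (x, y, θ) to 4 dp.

(-3.3532, 0.8961, -2.4882)

step 1: θ'=-1.2382 (R=2.0000) → pose (-2.9080, 1.2789, -1.2382)
step 2: θ'=-1.6132 (R=1.0000) → pose (-2.9619, 1.6477, -1.6132)
step 3: θ'=-2.4882 (R=-1.0000) → pose (-3.3532, 0.8961, -2.4882)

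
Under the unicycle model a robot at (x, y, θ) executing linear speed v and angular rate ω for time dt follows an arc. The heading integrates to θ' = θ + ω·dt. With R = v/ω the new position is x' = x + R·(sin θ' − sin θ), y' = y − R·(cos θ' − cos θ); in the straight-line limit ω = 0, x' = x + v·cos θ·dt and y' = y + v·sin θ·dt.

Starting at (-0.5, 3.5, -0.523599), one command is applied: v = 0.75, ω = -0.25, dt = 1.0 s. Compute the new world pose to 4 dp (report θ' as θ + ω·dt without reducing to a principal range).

θ' = -0.5236 + -0.25·1.0 = -0.7736
R = v/ω = 0.75/-0.25 = -3.0000
x' = -0.5 + -3.0000·(sin -0.7736 − sin -0.5236) = 0.0961
y' = 3.5 − -3.0000·(cos -0.7736 − cos -0.5236) = 3.0481

(0.0961, 3.0481, -0.7736)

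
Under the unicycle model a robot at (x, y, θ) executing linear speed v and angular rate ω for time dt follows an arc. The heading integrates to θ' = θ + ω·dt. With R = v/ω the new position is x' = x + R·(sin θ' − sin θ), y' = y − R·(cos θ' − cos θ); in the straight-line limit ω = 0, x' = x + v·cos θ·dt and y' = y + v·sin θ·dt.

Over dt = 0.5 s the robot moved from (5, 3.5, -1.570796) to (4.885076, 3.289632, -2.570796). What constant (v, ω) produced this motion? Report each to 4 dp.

Δθ = -2.570796 − -1.570796 = -1.000000
ω = Δθ/dt = -1.000000/0.5 = -2.0000
R = −Δy/(cos θ' − cos θ) = -0.2500
v = R·ω = -0.2500·-2.0000 = 0.5000

v = 0.5000, ω = -2.0000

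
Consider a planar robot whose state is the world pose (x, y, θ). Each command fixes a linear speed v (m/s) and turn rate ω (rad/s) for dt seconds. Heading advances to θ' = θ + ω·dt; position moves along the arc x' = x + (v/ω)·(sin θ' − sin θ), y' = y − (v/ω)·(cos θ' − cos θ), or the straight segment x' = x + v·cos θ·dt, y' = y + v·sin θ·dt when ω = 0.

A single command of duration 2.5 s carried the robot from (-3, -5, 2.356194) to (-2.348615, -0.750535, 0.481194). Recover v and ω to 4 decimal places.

v = 2.0000, ω = -0.7500

Δθ = 0.481194 − 2.356194 = -1.875000
ω = Δθ/dt = -1.875000/2.5 = -0.7500
R = −Δy/(cos θ' − cos θ) = -2.6667
v = R·ω = -2.6667·-0.7500 = 2.0000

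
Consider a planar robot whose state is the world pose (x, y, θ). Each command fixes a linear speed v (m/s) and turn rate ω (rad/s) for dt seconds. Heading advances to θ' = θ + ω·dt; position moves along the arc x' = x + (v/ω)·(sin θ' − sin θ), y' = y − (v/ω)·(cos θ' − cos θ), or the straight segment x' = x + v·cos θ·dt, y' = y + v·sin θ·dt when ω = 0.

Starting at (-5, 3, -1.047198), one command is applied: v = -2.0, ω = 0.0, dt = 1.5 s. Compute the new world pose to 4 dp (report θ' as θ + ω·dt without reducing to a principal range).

θ' = -1.0472 + 0.0·1.5 = -1.0472
ω = 0 → straight: x' = -5 + -2.0·cos(-1.0472)·1.5 = -6.5000
y' = 3 + -2.0·sin(-1.0472)·1.5 = 5.5981

(-6.5000, 5.5981, -1.0472)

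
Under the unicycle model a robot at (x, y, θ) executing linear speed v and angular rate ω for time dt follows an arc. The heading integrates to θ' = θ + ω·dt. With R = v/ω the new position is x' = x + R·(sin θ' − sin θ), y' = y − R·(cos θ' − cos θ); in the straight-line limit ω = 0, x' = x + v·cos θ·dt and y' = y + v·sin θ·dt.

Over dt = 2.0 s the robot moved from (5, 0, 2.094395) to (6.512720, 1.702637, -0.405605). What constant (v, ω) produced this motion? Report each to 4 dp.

v = 1.5000, ω = -1.2500

Δθ = -0.405605 − 2.094395 = -2.500000
ω = Δθ/dt = -2.500000/2.0 = -1.2500
R = −Δy/(cos θ' − cos θ) = -1.2000
v = R·ω = -1.2000·-1.2500 = 1.5000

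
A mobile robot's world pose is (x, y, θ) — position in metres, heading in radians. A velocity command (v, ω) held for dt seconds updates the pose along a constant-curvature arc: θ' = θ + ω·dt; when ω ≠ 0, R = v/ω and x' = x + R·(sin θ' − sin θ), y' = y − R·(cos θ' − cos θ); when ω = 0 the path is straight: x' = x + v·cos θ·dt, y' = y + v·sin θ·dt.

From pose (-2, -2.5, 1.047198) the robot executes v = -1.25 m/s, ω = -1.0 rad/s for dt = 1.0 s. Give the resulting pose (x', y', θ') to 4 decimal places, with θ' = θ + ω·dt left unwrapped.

(-3.0236, -3.1236, 0.0472)

θ' = 1.0472 + -1.0·1.0 = 0.0472
R = v/ω = -1.25/-1.0 = 1.2500
x' = -2 + 1.2500·(sin 0.0472 − sin 1.0472) = -3.0236
y' = -2.5 − 1.2500·(cos 0.0472 − cos 1.0472) = -3.1236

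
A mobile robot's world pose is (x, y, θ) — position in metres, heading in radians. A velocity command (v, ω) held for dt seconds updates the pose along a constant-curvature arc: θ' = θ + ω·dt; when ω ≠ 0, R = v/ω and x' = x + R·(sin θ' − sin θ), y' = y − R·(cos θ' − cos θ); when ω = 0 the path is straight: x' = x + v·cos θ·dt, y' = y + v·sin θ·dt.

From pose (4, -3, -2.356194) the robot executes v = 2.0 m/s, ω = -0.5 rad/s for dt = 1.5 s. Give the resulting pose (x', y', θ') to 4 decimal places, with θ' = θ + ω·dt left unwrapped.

(1.3131, -4.1691, -3.1062)

θ' = -2.3562 + -0.5·1.5 = -3.1062
R = v/ω = 2.0/-0.5 = -4.0000
x' = 4 + -4.0000·(sin -3.1062 − sin -2.3562) = 1.3131
y' = -3 − -4.0000·(cos -3.1062 − cos -2.3562) = -4.1691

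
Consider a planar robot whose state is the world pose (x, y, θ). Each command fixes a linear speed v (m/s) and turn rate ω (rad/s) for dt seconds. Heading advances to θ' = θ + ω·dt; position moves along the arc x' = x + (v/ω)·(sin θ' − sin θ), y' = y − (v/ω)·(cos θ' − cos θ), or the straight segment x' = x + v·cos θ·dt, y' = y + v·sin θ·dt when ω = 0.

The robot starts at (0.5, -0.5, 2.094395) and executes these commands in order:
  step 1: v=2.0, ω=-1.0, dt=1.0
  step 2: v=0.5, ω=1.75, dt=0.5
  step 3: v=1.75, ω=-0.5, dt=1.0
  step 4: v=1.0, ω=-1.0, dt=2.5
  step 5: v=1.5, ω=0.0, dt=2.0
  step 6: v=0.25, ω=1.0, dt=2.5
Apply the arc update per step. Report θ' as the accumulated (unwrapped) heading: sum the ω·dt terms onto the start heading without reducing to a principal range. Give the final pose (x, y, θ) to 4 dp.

(4.0663, 1.3153, 1.4694)

step 1: θ'=1.0944 (R=-2.0000) → pose (0.4547, 1.4172, 1.0944)
step 2: θ'=1.9694 (R=0.2857) → pose (0.4642, 1.6591, 1.9694)
step 3: θ'=1.4694 (R=-3.5000) → pose (0.2078, 3.3718, 1.4694)
step 4: θ'=-1.0306 (R=-1.0000) → pose (2.0602, 3.7849, -1.0306)
step 5: θ'=-1.0306 (straight) → pose (3.6031, 1.2121, -1.0306)
step 6: θ'=1.4694 (R=0.2500) → pose (4.0663, 1.3153, 1.4694)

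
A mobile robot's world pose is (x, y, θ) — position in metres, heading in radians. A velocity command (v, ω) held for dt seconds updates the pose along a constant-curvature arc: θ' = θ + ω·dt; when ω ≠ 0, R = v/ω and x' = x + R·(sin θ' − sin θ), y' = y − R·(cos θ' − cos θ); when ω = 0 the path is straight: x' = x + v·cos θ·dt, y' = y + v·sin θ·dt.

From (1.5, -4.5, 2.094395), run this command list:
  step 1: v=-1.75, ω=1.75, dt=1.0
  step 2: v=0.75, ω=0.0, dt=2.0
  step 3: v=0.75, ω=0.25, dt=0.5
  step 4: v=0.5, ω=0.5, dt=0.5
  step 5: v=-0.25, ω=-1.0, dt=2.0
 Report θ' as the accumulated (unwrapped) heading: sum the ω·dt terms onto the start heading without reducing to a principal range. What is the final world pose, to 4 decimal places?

step 1: θ'=3.8444 (R=-1.0000) → pose (3.0124, -4.7630, 3.8444)
step 2: θ'=3.8444 (straight) → pose (1.8678, -5.7326, 3.8444)
step 3: θ'=3.9694 (R=3.0000) → pose (1.5976, -5.9922, 3.9694)
step 4: θ'=4.2194 (R=1.0000) → pose (1.4531, -6.1954, 4.2194)
step 5: θ'=2.2194 (R=0.2500) → pose (1.8726, -6.1627, 2.2194)

(1.8726, -6.1627, 2.2194)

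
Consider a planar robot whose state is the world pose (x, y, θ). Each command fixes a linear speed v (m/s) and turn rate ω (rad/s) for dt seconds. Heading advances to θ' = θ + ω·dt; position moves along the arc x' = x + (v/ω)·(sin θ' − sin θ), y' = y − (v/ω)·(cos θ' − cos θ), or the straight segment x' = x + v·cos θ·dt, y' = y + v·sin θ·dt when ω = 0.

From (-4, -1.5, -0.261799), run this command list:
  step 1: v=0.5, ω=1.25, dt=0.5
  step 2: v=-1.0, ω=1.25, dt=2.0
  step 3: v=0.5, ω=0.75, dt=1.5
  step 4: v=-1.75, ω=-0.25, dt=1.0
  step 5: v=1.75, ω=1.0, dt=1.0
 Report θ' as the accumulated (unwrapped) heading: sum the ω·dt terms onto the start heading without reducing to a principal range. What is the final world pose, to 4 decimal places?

(-3.8284, -3.5437, 4.7382)

step 1: θ'=0.3632 (R=0.4000) → pose (-3.7544, -1.4875, 0.3632)
step 2: θ'=2.8632 (R=-0.8000) → pose (-3.6900, -3.0045, 2.8632)
step 3: θ'=3.9882 (R=0.6667) → pose (-4.3726, -3.2039, 3.9882)
step 4: θ'=3.7382 (R=7.0000) → pose (-3.0622, -2.0508, 3.7382)
step 5: θ'=4.7382 (R=1.7500) → pose (-3.8284, -3.5437, 4.7382)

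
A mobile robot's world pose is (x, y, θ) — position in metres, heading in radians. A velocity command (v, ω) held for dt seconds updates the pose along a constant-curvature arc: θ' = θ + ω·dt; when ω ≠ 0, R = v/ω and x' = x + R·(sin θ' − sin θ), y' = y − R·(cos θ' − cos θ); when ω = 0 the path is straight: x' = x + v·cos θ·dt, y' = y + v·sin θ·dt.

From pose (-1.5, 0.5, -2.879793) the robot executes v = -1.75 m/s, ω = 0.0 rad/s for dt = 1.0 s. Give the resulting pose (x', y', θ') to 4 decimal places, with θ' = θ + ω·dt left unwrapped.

θ' = -2.8798 + 0.0·1.0 = -2.8798
ω = 0 → straight: x' = -1.5 + -1.75·cos(-2.8798)·1.0 = 0.1904
y' = 0.5 + -1.75·sin(-2.8798)·1.0 = 0.9529

(0.1904, 0.9529, -2.8798)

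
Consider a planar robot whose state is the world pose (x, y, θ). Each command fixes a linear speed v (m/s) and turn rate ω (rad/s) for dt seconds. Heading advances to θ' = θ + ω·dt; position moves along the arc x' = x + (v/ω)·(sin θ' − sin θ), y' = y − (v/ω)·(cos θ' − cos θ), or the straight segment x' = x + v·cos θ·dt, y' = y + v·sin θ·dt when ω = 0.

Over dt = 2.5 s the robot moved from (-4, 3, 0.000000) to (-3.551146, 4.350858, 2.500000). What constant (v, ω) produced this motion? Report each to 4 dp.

Δθ = 2.500000 − 0.000000 = 2.500000
ω = Δθ/dt = 2.500000/2.5 = 1.0000
R = −Δy/(cos θ' − cos θ) = 0.7500
v = R·ω = 0.7500·1.0000 = 0.7500

v = 0.7500, ω = 1.0000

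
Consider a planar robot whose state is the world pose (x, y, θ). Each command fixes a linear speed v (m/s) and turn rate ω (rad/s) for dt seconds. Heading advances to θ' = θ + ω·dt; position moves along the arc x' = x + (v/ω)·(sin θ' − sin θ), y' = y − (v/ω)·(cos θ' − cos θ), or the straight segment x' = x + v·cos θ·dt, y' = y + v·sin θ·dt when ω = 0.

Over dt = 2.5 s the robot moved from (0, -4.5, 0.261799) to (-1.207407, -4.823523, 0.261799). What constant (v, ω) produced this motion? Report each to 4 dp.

Δθ = 0.261799 − 0.261799 = 0.000000
ω = Δθ/dt = 0.000000/2.5 = 0.0000
ω = 0 → v = (Δx·cos θ + Δy·sin θ)/dt = -0.5000

v = -0.5000, ω = 0.0000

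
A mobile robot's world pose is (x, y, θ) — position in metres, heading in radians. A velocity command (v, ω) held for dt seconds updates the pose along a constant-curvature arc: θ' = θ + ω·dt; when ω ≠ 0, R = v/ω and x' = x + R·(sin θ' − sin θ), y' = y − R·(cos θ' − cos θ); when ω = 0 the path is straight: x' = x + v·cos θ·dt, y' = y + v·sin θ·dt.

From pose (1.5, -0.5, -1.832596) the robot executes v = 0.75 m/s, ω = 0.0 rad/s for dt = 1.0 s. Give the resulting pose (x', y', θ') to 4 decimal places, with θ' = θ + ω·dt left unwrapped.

(1.3059, -1.2244, -1.8326)

θ' = -1.8326 + 0.0·1.0 = -1.8326
ω = 0 → straight: x' = 1.5 + 0.75·cos(-1.8326)·1.0 = 1.3059
y' = -0.5 + 0.75·sin(-1.8326)·1.0 = -1.2244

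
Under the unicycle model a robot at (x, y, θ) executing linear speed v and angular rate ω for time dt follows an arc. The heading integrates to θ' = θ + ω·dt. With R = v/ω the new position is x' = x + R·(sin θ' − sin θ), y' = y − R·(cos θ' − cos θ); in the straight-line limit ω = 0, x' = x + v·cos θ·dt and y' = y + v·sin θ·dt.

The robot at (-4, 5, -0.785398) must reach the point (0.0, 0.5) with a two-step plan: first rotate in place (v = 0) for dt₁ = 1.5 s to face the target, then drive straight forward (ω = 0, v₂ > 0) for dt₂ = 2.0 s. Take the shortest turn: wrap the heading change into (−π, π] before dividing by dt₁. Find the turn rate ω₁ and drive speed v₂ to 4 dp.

ω₁ = -0.0392, v₂ = 3.0104

heading to target = atan2(0.5−5, 0−-4) = -0.8442
Δθ = wrap(-0.8442 − -0.7854) = -0.0588; ω₁ = Δθ/dt₁ = -0.0392
distance = √((0−-4)² + (0.5−5)²) = 6.0208; v₂ = distance/dt₂ = 3.0104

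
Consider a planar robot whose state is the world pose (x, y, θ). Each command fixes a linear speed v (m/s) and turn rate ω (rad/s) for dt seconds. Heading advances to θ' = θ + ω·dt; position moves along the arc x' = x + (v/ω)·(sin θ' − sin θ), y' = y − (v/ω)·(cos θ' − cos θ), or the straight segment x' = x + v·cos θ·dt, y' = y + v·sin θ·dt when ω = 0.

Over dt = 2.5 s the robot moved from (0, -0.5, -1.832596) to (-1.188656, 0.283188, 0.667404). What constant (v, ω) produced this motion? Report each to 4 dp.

Δθ = 0.667404 − -1.832596 = 2.500000
ω = Δθ/dt = 2.500000/2.5 = 1.0000
R = Δx/(sin θ' − sin θ) = -0.7500
v = R·ω = -0.7500·1.0000 = -0.7500

v = -0.7500, ω = 1.0000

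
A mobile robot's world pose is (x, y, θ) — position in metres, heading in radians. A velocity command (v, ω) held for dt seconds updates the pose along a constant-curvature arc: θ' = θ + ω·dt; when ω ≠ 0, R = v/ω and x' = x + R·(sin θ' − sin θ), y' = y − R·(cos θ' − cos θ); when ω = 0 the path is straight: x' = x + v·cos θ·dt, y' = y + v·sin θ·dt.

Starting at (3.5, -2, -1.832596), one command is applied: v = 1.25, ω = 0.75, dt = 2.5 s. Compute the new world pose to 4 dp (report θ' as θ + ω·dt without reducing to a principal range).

θ' = -1.8326 + 0.75·2.5 = 0.0424
R = v/ω = 1.25/0.75 = 1.6667
x' = 3.5 + 1.6667·(sin 0.0424 − sin -1.8326) = 5.1805
y' = -2 − 1.6667·(cos 0.0424 − cos -1.8326) = -4.0965

(5.1805, -4.0965, 0.0424)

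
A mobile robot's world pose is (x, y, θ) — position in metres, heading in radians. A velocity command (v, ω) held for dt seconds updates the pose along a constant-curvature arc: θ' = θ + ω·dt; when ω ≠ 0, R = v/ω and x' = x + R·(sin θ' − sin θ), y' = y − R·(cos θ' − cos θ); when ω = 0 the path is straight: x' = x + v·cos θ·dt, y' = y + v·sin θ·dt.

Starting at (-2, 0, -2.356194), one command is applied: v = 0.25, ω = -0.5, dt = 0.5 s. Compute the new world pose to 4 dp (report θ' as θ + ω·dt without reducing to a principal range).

θ' = -2.3562 + -0.5·0.5 = -2.6062
R = v/ω = 0.25/-0.5 = -0.5000
x' = -2 + -0.5000·(sin -2.6062 − sin -2.3562) = -2.0985
y' = 0 − -0.5000·(cos -2.6062 − cos -2.3562) = -0.0765

(-2.0985, -0.0765, -2.6062)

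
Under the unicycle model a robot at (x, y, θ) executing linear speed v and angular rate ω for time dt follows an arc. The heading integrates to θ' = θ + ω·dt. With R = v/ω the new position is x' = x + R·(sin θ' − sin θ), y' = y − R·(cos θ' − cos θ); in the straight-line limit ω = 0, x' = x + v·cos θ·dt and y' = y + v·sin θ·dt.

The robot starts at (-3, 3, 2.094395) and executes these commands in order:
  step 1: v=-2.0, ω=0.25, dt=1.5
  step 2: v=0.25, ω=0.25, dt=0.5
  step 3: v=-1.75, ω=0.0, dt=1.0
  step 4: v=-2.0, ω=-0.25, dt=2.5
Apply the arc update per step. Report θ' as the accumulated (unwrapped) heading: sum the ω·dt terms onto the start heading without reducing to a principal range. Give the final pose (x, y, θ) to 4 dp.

(3.5491, -3.8255, 1.9694)

step 1: θ'=2.4694 (R=-8.0000) → pose (-1.0535, 0.7404, 2.4694)
step 2: θ'=2.5944 (R=1.0000) → pose (-1.1559, 0.8119, 2.5944)
step 3: θ'=2.5944 (straight) → pose (0.3386, -0.0986, 2.5944)
step 4: θ'=1.9694 (R=8.0000) → pose (3.5491, -3.8255, 1.9694)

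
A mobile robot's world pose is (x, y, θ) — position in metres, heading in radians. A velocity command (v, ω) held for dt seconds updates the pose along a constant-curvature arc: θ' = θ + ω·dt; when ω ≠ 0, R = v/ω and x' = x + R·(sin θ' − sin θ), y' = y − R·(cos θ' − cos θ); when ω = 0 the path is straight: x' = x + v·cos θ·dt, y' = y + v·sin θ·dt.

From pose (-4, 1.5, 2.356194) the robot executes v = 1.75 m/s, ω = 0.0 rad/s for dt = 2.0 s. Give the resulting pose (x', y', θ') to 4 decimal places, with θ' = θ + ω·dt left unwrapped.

(-6.4749, 3.9749, 2.3562)

θ' = 2.3562 + 0.0·2.0 = 2.3562
ω = 0 → straight: x' = -4 + 1.75·cos(2.3562)·2.0 = -6.4749
y' = 1.5 + 1.75·sin(2.3562)·2.0 = 3.9749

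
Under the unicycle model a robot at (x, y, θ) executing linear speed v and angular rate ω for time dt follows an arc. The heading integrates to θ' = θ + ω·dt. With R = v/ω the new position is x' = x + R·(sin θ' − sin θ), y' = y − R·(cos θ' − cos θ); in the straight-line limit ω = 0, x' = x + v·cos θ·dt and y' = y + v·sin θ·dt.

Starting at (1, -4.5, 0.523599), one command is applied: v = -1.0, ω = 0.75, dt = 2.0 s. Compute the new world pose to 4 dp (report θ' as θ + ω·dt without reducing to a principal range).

θ' = 0.5236 + 0.75·2.0 = 2.0236
R = v/ω = -1.0/0.75 = -1.3333
x' = 1 + -1.3333·(sin 2.0236 − sin 0.5236) = 0.4677
y' = -4.5 − -1.3333·(cos 2.0236 − cos 0.5236) = -6.2380

(0.4677, -6.2380, 2.0236)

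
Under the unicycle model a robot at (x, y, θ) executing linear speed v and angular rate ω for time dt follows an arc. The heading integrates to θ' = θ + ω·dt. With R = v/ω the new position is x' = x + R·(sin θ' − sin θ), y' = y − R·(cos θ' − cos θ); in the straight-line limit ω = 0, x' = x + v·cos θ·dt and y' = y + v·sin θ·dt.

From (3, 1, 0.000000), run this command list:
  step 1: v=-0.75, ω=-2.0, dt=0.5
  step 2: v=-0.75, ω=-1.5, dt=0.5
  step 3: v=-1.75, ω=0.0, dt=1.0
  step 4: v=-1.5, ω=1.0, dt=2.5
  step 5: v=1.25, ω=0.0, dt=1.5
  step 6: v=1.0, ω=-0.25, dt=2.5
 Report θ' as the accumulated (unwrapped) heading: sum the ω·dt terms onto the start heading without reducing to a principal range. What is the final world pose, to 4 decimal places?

(4.0265, 6.9386, 0.1250)

step 1: θ'=-1.0000 (R=0.3750) → pose (2.6844, 1.1724, -1.0000)
step 2: θ'=-1.7500 (R=0.5000) → pose (2.6132, 1.5317, -1.7500)
step 3: θ'=-1.7500 (straight) → pose (2.9251, 3.2536, -1.7500)
step 4: θ'=0.7500 (R=-1.5000) → pose (0.4267, 4.6185, 0.7500)
step 5: θ'=0.7500 (straight) → pose (1.7986, 5.8966, 0.7500)
step 6: θ'=0.1250 (R=-4.0000) → pose (4.0265, 6.9386, 0.1250)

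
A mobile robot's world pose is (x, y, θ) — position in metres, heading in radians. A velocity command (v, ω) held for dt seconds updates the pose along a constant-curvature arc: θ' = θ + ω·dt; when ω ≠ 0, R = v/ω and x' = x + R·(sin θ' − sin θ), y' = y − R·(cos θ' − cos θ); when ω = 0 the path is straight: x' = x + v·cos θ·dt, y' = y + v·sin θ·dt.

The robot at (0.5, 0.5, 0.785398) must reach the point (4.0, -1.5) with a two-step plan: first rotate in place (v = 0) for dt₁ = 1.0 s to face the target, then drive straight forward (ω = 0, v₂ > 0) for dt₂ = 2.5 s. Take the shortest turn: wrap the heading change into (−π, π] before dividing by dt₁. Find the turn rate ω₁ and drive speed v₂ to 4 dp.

ω₁ = -1.3045, v₂ = 1.6125

heading to target = atan2(-1.5−0.5, 4−0.5) = -0.5191
Δθ = wrap(-0.5191 − 0.7854) = -1.3045; ω₁ = Δθ/dt₁ = -1.3045
distance = √((4−0.5)² + (-1.5−0.5)²) = 4.0311; v₂ = distance/dt₂ = 1.6125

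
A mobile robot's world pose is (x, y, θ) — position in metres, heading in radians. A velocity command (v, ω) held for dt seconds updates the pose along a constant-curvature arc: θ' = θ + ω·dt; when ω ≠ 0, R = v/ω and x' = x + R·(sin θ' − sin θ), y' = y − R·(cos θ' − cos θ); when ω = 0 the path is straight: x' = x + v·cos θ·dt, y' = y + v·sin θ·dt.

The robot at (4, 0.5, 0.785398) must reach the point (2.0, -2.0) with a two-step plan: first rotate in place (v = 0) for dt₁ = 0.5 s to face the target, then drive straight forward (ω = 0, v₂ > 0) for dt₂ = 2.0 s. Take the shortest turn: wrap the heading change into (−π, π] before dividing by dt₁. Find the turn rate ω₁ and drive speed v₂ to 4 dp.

heading to target = atan2(-2−0.5, 2−4) = -2.2455
Δθ = wrap(-2.2455 − 0.7854) = -3.0309; ω₁ = Δθ/dt₁ = -6.0619
distance = √((2−4)² + (-2−0.5)²) = 3.2016; v₂ = distance/dt₂ = 1.6008

ω₁ = -6.0619, v₂ = 1.6008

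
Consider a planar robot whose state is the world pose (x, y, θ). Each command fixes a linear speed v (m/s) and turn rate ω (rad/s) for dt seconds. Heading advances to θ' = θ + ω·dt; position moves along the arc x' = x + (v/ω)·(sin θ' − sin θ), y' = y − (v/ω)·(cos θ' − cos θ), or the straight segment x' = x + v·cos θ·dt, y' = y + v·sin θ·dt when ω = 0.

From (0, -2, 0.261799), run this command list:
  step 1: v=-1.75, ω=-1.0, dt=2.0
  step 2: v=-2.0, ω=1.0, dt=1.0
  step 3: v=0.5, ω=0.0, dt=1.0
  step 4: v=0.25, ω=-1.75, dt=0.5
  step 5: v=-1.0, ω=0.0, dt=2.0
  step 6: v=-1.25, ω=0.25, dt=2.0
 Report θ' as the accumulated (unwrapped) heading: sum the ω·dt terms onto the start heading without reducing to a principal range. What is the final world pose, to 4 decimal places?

step 1: θ'=-1.7382 (R=1.7500) → pose (-2.1785, -0.0180, -1.7382)
step 2: θ'=-0.7382 (R=-2.0000) → pose (-2.8046, 1.7946, -0.7382)
step 3: θ'=-0.7382 (straight) → pose (-2.4348, 1.4581, -0.7382)
step 4: θ'=-1.6132 (R=-0.1429) → pose (-2.3882, 1.3464, -1.6132)
step 5: θ'=-1.6132 (straight) → pose (-2.3034, 3.3446, -1.6132)
step 6: θ'=-1.1132 (R=-5.0000) → pose (-2.8133, 5.7655, -1.1132)

(-2.8133, 5.7655, -1.1132)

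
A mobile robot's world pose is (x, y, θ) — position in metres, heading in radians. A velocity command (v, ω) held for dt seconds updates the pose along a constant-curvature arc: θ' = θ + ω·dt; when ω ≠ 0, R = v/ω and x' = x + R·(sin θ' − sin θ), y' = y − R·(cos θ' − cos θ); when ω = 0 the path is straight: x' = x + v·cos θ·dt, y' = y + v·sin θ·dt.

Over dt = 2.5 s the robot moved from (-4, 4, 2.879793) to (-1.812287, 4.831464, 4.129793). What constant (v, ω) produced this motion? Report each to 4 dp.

v = -1.0000, ω = 0.5000

Δθ = 4.129793 − 2.879793 = 1.250000
ω = Δθ/dt = 1.250000/2.5 = 0.5000
R = Δx/(sin θ' − sin θ) = -2.0000
v = R·ω = -2.0000·0.5000 = -1.0000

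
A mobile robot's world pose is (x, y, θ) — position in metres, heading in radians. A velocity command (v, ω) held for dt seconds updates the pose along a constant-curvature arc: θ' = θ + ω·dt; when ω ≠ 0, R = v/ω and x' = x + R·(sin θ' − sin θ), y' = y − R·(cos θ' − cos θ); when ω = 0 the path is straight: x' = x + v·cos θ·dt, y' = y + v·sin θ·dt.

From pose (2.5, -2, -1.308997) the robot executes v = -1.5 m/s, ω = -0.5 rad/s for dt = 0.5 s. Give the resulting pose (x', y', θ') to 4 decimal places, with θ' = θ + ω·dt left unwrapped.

(2.3980, -1.2589, -1.5590)

θ' = -1.3090 + -0.5·0.5 = -1.5590
R = v/ω = -1.5/-0.5 = 3.0000
x' = 2.5 + 3.0000·(sin -1.5590 − sin -1.3090) = 2.3980
y' = -2 − 3.0000·(cos -1.5590 − cos -1.3090) = -1.2589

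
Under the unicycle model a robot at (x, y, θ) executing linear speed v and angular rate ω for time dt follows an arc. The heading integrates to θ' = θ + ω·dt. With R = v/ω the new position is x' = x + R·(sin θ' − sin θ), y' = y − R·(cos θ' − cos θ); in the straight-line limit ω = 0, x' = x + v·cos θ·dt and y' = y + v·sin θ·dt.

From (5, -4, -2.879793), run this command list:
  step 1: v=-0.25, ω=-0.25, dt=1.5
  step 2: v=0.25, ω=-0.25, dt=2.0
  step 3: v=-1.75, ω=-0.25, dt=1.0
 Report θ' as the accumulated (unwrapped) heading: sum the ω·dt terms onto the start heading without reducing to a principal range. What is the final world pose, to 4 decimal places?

step 1: θ'=-3.2548 (R=1.0000) → pose (5.3718, -3.9723, -3.2548)
step 2: θ'=-3.7548 (R=-1.0000) → pose (4.9092, -3.7965, -3.7548)
step 3: θ'=-4.0048 (R=7.0000) → pose (6.2003, -4.9711, -4.0048)

(6.2003, -4.9711, -4.0048)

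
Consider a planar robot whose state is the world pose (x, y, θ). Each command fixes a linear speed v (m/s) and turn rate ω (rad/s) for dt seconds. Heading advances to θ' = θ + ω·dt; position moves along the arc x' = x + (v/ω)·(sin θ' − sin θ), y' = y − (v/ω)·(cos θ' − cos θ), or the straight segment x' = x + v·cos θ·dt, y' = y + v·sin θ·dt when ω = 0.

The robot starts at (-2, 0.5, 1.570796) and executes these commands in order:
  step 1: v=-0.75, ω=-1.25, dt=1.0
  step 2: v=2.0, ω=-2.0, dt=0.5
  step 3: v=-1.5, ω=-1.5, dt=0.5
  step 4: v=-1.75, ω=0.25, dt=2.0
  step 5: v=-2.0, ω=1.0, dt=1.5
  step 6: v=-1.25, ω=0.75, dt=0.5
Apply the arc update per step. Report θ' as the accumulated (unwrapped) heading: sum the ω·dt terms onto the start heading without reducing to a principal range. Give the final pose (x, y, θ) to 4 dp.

step 1: θ'=0.3208 (R=0.6000) → pose (-2.4108, -0.0694, 0.3208)
step 2: θ'=-0.6792 (R=-1.0000) → pose (-1.4673, -0.2403, -0.6792)
step 3: θ'=-1.4292 (R=1.0000) → pose (-1.8291, 0.3967, -1.4292)
step 4: θ'=-0.9292 (R=-7.0000) → pose (-3.1511, 3.5981, -0.9292)
step 5: θ'=0.5708 (R=-2.0000) → pose (-5.8340, 4.0841, 0.5708)
step 6: θ'=0.9458 (R=-1.6667) → pose (-6.2851, 3.6568, 0.9458)

(-6.2851, 3.6568, 0.9458)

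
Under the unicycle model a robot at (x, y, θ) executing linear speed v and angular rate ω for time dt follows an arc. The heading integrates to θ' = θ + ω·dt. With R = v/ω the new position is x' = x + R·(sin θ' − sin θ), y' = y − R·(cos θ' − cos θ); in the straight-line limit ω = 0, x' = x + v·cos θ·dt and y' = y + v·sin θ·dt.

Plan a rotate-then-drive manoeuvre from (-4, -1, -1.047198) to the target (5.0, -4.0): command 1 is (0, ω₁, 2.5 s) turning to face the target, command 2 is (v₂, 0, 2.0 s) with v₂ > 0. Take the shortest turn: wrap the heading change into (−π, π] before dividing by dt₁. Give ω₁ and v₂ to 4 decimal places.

heading to target = atan2(-4−-1, 5−-4) = -0.3218
Δθ = wrap(-0.3218 − -1.0472) = 0.7254; ω₁ = Δθ/dt₁ = 0.2902
distance = √((5−-4)² + (-4−-1)²) = 9.4868; v₂ = distance/dt₂ = 4.7434

ω₁ = 0.2902, v₂ = 4.7434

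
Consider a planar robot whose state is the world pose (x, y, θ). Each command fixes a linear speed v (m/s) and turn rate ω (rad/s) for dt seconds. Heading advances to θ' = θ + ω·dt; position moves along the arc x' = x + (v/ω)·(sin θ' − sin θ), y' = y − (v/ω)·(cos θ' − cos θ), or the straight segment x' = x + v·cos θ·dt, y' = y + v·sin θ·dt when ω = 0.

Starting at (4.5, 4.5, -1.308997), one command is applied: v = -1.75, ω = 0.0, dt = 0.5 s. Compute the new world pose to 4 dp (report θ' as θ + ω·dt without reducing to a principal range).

(4.2735, 5.3452, -1.3090)

θ' = -1.3090 + 0.0·0.5 = -1.3090
ω = 0 → straight: x' = 4.5 + -1.75·cos(-1.3090)·0.5 = 4.2735
y' = 4.5 + -1.75·sin(-1.3090)·0.5 = 5.3452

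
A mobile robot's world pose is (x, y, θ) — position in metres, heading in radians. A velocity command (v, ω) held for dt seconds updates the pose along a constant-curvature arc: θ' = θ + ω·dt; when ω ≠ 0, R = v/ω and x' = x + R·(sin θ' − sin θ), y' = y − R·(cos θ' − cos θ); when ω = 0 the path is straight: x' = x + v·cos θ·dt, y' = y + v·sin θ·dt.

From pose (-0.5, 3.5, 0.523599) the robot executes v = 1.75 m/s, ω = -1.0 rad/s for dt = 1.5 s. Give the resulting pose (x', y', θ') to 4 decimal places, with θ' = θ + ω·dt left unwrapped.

θ' = 0.5236 + -1.0·1.5 = -0.9764
R = v/ω = 1.75/-1.0 = -1.7500
x' = -0.5 + -1.7500·(sin -0.9764 − sin 0.5236) = 1.8249
y' = 3.5 − -1.7500·(cos -0.9764 − cos 0.5236) = 2.9645

(1.8249, 2.9645, -0.9764)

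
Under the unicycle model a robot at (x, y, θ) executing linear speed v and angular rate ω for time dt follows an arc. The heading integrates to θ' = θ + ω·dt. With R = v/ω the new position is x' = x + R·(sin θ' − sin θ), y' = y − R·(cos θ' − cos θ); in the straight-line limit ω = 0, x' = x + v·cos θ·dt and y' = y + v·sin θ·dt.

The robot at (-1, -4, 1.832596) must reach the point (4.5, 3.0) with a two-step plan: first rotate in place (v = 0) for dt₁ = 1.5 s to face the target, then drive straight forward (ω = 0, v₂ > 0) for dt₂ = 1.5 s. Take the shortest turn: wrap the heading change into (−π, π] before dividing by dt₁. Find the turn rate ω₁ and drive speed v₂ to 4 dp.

heading to target = atan2(3−-4, 4.5−-1) = 0.9048
Δθ = wrap(0.9048 − 1.8326) = -0.9278; ω₁ = Δθ/dt₁ = -0.6185
distance = √((4.5−-1)² + (3−-4)²) = 8.9022; v₂ = distance/dt₂ = 5.9348

ω₁ = -0.6185, v₂ = 5.9348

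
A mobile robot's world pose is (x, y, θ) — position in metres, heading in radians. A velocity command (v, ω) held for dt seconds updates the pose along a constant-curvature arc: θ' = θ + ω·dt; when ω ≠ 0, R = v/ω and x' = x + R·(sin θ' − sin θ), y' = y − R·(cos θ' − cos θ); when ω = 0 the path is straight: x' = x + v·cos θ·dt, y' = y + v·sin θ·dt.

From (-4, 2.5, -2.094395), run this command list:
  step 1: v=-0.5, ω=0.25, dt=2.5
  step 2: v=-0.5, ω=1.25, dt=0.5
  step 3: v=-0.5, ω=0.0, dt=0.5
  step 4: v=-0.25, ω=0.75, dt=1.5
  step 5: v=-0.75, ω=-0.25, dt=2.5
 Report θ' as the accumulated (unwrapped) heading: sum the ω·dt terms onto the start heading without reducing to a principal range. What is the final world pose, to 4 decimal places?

step 1: θ'=-1.4694 (R=-2.0000) → pose (-3.7423, 3.7025, -1.4694)
step 2: θ'=-0.8444 (R=-0.4000) → pose (-3.8412, 3.9276, -0.8444)
step 3: θ'=-0.8444 (straight) → pose (-4.0073, 4.1145, -0.8444)
step 4: θ'=0.2806 (R=-0.3333) → pose (-4.3488, 4.2134, 0.2806)
step 5: θ'=-0.3444 (R=3.0000) → pose (-6.1925, 4.2723, -0.3444)

(-6.1925, 4.2723, -0.3444)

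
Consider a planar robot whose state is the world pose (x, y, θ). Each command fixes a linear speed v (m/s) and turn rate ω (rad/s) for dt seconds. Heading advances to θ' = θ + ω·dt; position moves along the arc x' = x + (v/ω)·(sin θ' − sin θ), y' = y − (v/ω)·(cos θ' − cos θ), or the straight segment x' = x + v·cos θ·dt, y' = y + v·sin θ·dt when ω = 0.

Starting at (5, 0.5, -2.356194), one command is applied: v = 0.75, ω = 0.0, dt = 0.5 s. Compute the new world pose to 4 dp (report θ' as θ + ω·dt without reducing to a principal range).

θ' = -2.3562 + 0.0·0.5 = -2.3562
ω = 0 → straight: x' = 5 + 0.75·cos(-2.3562)·0.5 = 4.7348
y' = 0.5 + 0.75·sin(-2.3562)·0.5 = 0.2348

(4.7348, 0.2348, -2.3562)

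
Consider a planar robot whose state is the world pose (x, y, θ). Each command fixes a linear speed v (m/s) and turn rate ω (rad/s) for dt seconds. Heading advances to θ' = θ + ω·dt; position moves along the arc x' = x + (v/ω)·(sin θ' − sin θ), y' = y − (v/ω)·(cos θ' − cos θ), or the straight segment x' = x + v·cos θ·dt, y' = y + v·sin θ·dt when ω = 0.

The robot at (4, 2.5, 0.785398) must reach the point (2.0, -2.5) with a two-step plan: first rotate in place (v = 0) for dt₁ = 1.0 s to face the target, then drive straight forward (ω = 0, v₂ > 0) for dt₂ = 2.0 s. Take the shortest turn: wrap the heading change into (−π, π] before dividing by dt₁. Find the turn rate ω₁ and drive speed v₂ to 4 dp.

ω₁ = -2.7367, v₂ = 2.6926

heading to target = atan2(-2.5−2.5, 2−4) = -1.9513
Δθ = wrap(-1.9513 − 0.7854) = -2.7367; ω₁ = Δθ/dt₁ = -2.7367
distance = √((2−4)² + (-2.5−2.5)²) = 5.3852; v₂ = distance/dt₂ = 2.6926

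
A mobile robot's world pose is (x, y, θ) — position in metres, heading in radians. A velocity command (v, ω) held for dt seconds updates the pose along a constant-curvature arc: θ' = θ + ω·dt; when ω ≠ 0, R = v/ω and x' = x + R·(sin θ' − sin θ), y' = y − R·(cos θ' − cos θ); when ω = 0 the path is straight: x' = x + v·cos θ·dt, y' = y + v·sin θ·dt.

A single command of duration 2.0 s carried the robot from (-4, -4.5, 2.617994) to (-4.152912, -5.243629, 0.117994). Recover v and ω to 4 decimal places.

v = -0.5000, ω = -1.2500

Δθ = 0.117994 − 2.617994 = -2.500000
ω = Δθ/dt = -2.500000/2.0 = -1.2500
R = −Δy/(cos θ' − cos θ) = 0.4000
v = R·ω = 0.4000·-1.2500 = -0.5000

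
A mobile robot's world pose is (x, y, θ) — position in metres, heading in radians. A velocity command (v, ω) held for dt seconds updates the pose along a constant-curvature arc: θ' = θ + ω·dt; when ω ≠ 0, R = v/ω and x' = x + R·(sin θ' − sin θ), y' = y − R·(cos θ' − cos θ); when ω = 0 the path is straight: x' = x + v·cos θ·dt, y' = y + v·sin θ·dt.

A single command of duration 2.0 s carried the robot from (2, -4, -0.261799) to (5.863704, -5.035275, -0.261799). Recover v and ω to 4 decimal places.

v = 2.0000, ω = 0.0000

Δθ = -0.261799 − -0.261799 = 0.000000
ω = Δθ/dt = 0.000000/2.0 = 0.0000
ω = 0 → v = (Δx·cos θ + Δy·sin θ)/dt = 2.0000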